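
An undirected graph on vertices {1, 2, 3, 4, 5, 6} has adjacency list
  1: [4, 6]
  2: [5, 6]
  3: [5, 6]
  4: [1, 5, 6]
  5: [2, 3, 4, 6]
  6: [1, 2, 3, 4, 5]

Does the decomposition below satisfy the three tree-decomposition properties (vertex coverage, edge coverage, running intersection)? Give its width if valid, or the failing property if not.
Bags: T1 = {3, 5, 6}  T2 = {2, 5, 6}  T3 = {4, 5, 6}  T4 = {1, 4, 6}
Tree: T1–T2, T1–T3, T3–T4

Yes; width 2.

Checking the three conditions: (i) the bags cover all of {1, 2, 3, 4, 5, 6}; (ii) for each edge, some bag contains both endpoints; (iii) the bags containing any fixed vertex form a subtree. All hold, so the decomposition is valid with width 3 − 1 = 2.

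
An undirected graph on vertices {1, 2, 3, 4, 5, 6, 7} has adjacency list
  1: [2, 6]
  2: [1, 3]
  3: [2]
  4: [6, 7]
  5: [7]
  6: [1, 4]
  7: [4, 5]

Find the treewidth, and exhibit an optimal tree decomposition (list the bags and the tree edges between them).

The largest bag has 2 vertices, giving width 1; this decomposition certifies tw(G) ≤ 1. Any graph with an edge has treewidth ≥ 1, and G has the edge 6–1. The upper and lower bounds meet at 1, so that is the treewidth.

Treewidth 1.
One optimal decomposition is:
Bags: B1 = {1, 6}  B2 = {4, 6}  B3 = {4, 7}  B4 = {1, 2}  B5 = {5, 7}  B6 = {2, 3}
Tree: B1–B2, B2–B3, B1–B4, B3–B5, B4–B6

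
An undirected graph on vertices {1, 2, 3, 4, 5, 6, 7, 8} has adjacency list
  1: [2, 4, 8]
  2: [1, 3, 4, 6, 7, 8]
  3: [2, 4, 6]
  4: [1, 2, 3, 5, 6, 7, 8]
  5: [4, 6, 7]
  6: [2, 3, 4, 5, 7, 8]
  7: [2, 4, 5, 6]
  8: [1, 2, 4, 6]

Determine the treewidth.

A width-3 tree decomposition is:
Bags: B1 = {1, 2, 4, 8}  B2 = {2, 4, 6, 8}  B3 = {2, 4, 6, 7}  B4 = {4, 5, 6, 7}  B5 = {2, 3, 4, 6}
Tree: B1–B2, B2–B3, B3–B4, B3–B5
Every bag has size at most 4, so the width is 4 − 1 = 3 and tw(G) ≤ 3. On the other hand G contains the 4-clique {1, 2, 4, 8}. A clique must lie in a single bag of any decomposition, so no decomposition can have width below 3. Therefore the treewidth is 3.

3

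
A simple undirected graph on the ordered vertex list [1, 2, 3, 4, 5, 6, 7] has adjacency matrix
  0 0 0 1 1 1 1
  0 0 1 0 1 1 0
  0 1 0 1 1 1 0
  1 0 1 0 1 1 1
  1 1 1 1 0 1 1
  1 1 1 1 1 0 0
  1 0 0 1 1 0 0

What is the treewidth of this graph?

A width-3 tree decomposition is:
Bags: B1 = {1, 4, 5, 6}  B2 = {3, 4, 5, 6}  B3 = {1, 4, 5, 7}  B4 = {2, 3, 5, 6}
Tree: B1–B2, B1–B3, B2–B4
Every bag has size at most 4, so the width is 4 − 1 = 3 and tw(G) ≤ 3. Conversely, {2, 3, 5, 6} is a clique of size 4, and the vertices of any clique must share a bag in every tree decomposition; so some bag has ≥ 4 vertices and tw(G) ≥ 3. The upper and lower bounds meet at 3, so that is the treewidth.

3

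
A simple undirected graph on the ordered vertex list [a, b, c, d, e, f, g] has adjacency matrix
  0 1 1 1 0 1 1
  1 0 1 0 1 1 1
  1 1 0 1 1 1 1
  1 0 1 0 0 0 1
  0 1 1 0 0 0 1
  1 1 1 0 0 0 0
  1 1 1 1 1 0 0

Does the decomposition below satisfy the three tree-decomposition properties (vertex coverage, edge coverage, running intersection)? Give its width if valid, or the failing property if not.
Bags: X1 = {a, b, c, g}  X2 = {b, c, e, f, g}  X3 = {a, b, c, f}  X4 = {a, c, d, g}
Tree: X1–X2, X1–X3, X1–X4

No — bags containing vertex f are not connected in the tree.

A tree decomposition must satisfy three properties: every vertex lies in some bag; for every edge, both endpoints lie together in some bag; and for every vertex, the bags containing it form a connected subtree. Here bags containing vertex f are not connected in the tree, so the decomposition is invalid.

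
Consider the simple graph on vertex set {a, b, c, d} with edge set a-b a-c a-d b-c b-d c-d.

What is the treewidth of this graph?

A width-3 tree decomposition is:
Bags: B1 = {a, b, c, d}
Tree: (single bag)
With just one bag of size 4, the width is 4 − 1 = 3, so tw(G) ≤ 3. Conversely, {a, b, c, d} is a clique of size 4, and the vertices of any clique must share a bag in every tree decomposition; so some bag has ≥ 4 vertices and tw(G) ≥ 3. Combining the bounds, tw(G) = 3.

3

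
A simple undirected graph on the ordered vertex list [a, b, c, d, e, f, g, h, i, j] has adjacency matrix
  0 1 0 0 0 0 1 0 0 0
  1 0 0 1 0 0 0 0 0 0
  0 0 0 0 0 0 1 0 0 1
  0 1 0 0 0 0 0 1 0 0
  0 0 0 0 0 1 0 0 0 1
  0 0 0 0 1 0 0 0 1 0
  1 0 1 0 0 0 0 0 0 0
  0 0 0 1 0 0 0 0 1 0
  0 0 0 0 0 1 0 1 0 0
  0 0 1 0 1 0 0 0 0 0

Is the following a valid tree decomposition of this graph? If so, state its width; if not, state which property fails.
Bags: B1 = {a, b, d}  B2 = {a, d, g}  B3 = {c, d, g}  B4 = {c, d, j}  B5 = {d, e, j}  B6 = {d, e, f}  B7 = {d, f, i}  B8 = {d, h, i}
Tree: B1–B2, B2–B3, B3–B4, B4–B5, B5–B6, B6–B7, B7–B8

Yes; width 2.

Vertex coverage: the bags together contain {a, b, c, d, e, f, g, h, i, j}, the full vertex set. Edge coverage: each edge of G has both endpoints in at least one bag. Running intersection: for every vertex, the bags containing it form a connected subtree. All three properties hold, so this is a valid tree decomposition of width max|bag| − 1 = 2, and hence tw(G) ≤ 2.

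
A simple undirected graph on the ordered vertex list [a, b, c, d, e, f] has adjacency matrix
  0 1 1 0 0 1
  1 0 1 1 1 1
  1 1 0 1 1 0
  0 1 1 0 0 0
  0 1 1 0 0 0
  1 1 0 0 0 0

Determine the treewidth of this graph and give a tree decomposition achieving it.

The largest bag has 3 vertices, giving width 2; this decomposition certifies tw(G) ≤ 2. On the other hand G contains the 3-clique {b, c, d}. A clique must lie in a single bag of any decomposition, so no decomposition can have width below 2. Combining the bounds, tw(G) = 2.

Treewidth 2.
Bags: B1 = {b, c, e}  B2 = {a, b, c}  B3 = {a, b, f}  B4 = {b, c, d}
Tree: B1–B2, B2–B3, B2–B4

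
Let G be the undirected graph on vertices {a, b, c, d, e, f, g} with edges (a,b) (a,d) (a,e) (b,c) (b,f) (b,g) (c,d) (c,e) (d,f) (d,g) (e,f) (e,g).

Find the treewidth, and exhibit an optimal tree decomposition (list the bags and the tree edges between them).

Treewidth 3.
One such decomposition:
Bags: B1 = {b, c, d, e}  B2 = {b, d, e, g}  B3 = {b, d, e, f}  B4 = {a, b, d, e}
Tree: B1–B2, B2–B3, B3–B4

Every bag has size at most 4, so the width is 4 − 1 = 3 and tw(G) ≤ 3. For the lower bound: the 4 vertex sets {c,d}, {e,g}, {b}, {f} are disjoint, each induces a connected subgraph, and every pair is joined by at least one edge of G. Contracting each set to a single vertex therefore yields K_{4} as a minor, and since treewidth is minor-monotone, tw(G) ≥ tw(K_{4}) = 3. Combining the bounds, tw(G) = 3.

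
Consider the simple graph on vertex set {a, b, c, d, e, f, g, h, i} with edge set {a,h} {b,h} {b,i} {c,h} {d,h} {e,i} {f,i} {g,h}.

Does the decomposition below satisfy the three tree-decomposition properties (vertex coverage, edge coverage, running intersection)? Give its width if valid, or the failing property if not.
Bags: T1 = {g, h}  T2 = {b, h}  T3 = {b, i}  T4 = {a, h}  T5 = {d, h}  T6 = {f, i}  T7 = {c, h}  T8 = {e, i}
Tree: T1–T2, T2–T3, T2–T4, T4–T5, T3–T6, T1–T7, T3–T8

Yes; width 1.

Checking the three conditions: (i) the bags cover all of {a, b, c, d, e, f, g, h, i}; (ii) for each edge, some bag contains both endpoints; (iii) the bags containing any fixed vertex form a subtree. All hold, so the decomposition is valid with width 2 − 1 = 1.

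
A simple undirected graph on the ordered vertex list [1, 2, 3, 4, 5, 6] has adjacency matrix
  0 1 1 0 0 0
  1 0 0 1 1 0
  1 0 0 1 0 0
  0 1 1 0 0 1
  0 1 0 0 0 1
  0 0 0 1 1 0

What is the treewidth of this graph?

2

A width-2 tree decomposition is:
Bags: B1 = {1, 3, 4}  B2 = {1, 2, 4}  B3 = {2, 4, 6}  B4 = {2, 5, 6}
Tree: B1–B2, B2–B3, B3–B4
Each bag holds 3 vertices, so the decomposition has width 2, which upper-bounds the treewidth. The edges 3–1–2–4–3 form a cycle, so G is not a tree and its treewidth is at least 2. The upper and lower bounds meet at 2, so that is the treewidth.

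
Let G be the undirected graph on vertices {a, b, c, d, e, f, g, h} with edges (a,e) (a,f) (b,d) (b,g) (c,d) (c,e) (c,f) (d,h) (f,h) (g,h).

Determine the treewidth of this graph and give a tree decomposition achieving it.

Treewidth 2.
One optimal decomposition is:
Bags: B1 = {a, e, f}  B2 = {c, e, f}  B3 = {c, f, h}  B4 = {c, d, h}  B5 = {d, g, h}  B6 = {b, d, g}
Tree: B1–B2, B2–B3, B3–B4, B4–B5, B5–B6

Every bag has size at most 3, so the width is 3 − 1 = 2 and tw(G) ≤ 2. For the lower bound, G contains the cycle a–e–c–f–a, so G is not a forest; only forests have treewidth ≤ 1, hence tw(G) ≥ 2. The upper and lower bounds meet at 2, so that is the treewidth.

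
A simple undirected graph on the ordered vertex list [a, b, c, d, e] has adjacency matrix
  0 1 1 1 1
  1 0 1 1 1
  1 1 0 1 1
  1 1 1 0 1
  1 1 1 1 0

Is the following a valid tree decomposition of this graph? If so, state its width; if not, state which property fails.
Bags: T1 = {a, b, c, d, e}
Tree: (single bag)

Yes; width 4.

Checking the three conditions: (i) the bags cover all of {a, b, c, d, e}; (ii) for each edge, some bag contains both endpoints; (iii) the bags containing any fixed vertex form a subtree. All hold, so the decomposition is valid with width 5 − 1 = 4.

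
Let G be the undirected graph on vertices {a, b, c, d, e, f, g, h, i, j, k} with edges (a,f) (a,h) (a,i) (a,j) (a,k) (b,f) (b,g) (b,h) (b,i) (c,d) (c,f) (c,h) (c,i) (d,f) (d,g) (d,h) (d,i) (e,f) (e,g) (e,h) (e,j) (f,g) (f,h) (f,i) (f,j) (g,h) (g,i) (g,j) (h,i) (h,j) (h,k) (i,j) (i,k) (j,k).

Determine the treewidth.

4

A width-4 tree decomposition is:
Bags: B1 = {a, f, h, i, j}  B2 = {f, g, h, i, j}  B3 = {d, f, g, h, i}  B4 = {e, f, g, h, j}  B5 = {a, h, i, j, k}  B6 = {b, f, g, h, i}  B7 = {c, d, f, h, i}
Tree: B1–B2, B2–B3, B2–B4, B1–B5, B2–B6, B3–B7
Each bag holds 5 vertices, so the decomposition has width 4, which upper-bounds the treewidth. Conversely, {e, f, g, h, j} is a clique of size 5, and the vertices of any clique must share a bag in every tree decomposition; so some bag has ≥ 5 vertices and tw(G) ≥ 4. Combining the bounds, tw(G) = 4.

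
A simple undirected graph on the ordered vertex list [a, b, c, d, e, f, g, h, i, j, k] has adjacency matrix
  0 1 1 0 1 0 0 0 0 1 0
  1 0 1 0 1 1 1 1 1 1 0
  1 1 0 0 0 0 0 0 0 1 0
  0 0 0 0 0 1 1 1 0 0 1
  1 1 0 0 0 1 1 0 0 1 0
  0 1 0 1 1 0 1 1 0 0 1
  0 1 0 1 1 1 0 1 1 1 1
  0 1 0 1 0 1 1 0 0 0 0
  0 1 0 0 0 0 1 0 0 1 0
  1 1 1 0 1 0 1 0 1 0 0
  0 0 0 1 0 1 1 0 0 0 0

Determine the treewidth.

A width-3 tree decomposition is:
Bags: B1 = {b, e, g, j}  B2 = {b, e, f, g}  B3 = {a, b, e, j}  B4 = {a, b, c, j}  B5 = {b, g, i, j}  B6 = {b, f, g, h}  B7 = {d, f, g, h}  B8 = {d, f, g, k}
Tree: B1–B2, B1–B3, B3–B4, B1–B5, B2–B6, B6–B7, B7–B8
Every bag has size at most 4, so the width is 4 − 1 = 3 and tw(G) ≤ 3. On the other hand G contains the 4-clique {b, e, g, j}. A clique must lie in a single bag of any decomposition, so no decomposition can have width below 3. Combining the bounds, tw(G) = 3.

3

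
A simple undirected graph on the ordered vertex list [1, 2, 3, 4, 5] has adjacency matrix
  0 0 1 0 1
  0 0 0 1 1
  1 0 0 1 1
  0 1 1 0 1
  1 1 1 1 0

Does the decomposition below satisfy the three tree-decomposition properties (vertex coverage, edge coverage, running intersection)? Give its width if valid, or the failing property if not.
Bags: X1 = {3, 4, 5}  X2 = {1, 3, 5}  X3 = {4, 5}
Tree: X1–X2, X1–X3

A tree decomposition must satisfy three properties: every vertex lies in some bag; for every edge, both endpoints lie together in some bag; and for every vertex, the bags containing it form a connected subtree. Here vertex 2 appears in no bag, so the decomposition is invalid.

No — vertex 2 appears in no bag.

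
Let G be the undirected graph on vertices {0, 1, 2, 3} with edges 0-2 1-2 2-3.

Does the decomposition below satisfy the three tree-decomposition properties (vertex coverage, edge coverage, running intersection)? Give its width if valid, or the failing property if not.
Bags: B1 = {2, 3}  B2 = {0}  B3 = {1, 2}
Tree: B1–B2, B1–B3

A tree decomposition must satisfy three properties: every vertex lies in some bag; for every edge, both endpoints lie together in some bag; and for every vertex, the bags containing it form a connected subtree. Here edge (2,0) lies in no bag, so the decomposition is invalid.

No — edge (2,0) lies in no bag.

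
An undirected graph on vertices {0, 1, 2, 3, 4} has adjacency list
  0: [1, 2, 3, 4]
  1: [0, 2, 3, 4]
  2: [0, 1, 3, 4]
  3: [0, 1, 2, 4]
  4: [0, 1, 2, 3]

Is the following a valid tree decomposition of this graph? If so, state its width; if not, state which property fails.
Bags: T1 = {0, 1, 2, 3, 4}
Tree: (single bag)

Yes; width 4.

Checking the three conditions: (i) the bags cover all of {0, 1, 2, 3, 4}; (ii) for each edge, some bag contains both endpoints; (iii) the bags containing any fixed vertex form a subtree. All hold, so the decomposition is valid with width 5 − 1 = 4.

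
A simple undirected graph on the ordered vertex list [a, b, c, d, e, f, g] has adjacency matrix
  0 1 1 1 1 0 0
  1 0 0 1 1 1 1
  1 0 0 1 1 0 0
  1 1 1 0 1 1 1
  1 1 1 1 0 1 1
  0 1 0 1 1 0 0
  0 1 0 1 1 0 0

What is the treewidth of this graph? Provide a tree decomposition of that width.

Treewidth 3.
One optimal decomposition is:
Bags: B1 = {a, b, d, e}  B2 = {a, c, d, e}  B3 = {b, d, e, g}  B4 = {b, d, e, f}
Tree: B1–B2, B1–B3, B1–B4

Every bag has size at most 4, so the width is 4 − 1 = 3 and tw(G) ≤ 3. Conversely, {a, c, d, e} is a clique of size 4, and the vertices of any clique must share a bag in every tree decomposition; so some bag has ≥ 4 vertices and tw(G) ≥ 3. Combining the bounds, tw(G) = 3.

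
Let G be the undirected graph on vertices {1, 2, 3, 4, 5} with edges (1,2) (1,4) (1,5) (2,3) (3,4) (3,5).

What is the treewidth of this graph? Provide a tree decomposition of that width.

Every bag has size at most 3, so the width is 3 − 1 = 2 and tw(G) ≤ 2. The edges 4–1–5–3–4 form a cycle, so G is not a tree and its treewidth is at least 2. The upper and lower bounds meet at 2, so that is the treewidth.

Treewidth 2.
One such decomposition:
Bags: B1 = {1, 3, 4}  B2 = {1, 3, 5}  B3 = {1, 2, 3}
Tree: B1–B2, B2–B3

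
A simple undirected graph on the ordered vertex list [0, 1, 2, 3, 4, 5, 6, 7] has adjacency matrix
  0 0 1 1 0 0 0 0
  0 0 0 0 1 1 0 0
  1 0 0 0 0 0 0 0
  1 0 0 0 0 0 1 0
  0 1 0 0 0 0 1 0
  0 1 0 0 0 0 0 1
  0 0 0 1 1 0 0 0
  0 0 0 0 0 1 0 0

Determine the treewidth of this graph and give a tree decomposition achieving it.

Each bag holds 2 vertices, so the decomposition has width 1, which upper-bounds the treewidth. G has an edge, so its treewidth is at least 1. The upper and lower bounds meet at 1, so that is the treewidth.

Treewidth 1.
One optimal decomposition is:
Bags: B1 = {0, 2}  B2 = {0, 3}  B3 = {3, 6}  B4 = {4, 6}  B5 = {1, 4}  B6 = {1, 5}  B7 = {5, 7}
Tree: B1–B2, B2–B3, B3–B4, B4–B5, B5–B6, B6–B7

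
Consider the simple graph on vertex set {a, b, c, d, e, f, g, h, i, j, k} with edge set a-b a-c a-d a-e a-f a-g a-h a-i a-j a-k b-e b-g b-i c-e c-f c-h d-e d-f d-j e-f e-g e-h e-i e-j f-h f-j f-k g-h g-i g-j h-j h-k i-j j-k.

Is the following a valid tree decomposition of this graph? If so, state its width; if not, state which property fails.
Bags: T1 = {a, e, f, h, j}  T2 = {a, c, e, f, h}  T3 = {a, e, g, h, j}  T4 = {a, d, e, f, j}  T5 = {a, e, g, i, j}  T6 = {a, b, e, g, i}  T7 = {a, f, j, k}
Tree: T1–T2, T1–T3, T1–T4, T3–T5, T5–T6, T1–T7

A tree decomposition must satisfy three properties: every vertex lies in some bag; for every edge, both endpoints lie together in some bag; and for every vertex, the bags containing it form a connected subtree. Here edge (h,k) lies in no bag, so the decomposition is invalid.

No — edge (h,k) lies in no bag.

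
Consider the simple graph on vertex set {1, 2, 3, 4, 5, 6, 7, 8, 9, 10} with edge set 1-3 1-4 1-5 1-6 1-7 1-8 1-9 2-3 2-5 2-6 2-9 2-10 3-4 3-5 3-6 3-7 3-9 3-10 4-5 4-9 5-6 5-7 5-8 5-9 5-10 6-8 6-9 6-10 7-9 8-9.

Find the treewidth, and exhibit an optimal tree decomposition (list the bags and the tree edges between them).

Every bag has size at most 5, so the width is 5 − 1 = 4 and tw(G) ≤ 4. On the other hand G contains the 5-clique {1, 5, 6, 8, 9}. A clique must lie in a single bag of any decomposition, so no decomposition can have width below 4. Hence tw(G) = 4 exactly.

Treewidth 4.
Bags: B1 = {1, 5, 6, 8, 9}  B2 = {1, 3, 5, 6, 9}  B3 = {1, 3, 5, 7, 9}  B4 = {1, 3, 4, 5, 9}  B5 = {2, 3, 5, 6, 9}  B6 = {2, 3, 5, 6, 10}
Tree: B1–B2, B2–B3, B2–B4, B2–B5, B5–B6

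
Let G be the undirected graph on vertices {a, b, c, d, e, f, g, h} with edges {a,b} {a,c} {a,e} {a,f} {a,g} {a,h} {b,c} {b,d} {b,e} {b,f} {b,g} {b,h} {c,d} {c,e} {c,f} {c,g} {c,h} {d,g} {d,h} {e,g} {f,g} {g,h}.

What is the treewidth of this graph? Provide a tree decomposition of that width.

Every bag has size at most 5, so the width is 5 − 1 = 4 and tw(G) ≤ 4. Conversely, {b, c, d, g, h} is a clique of size 5, and the vertices of any clique must share a bag in every tree decomposition; so some bag has ≥ 5 vertices and tw(G) ≥ 4. Combining the bounds, tw(G) = 4.

Treewidth 4.
Bags: B1 = {b, c, d, g, h}  B2 = {a, b, c, g, h}  B3 = {a, b, c, e, g}  B4 = {a, b, c, f, g}
Tree: B1–B2, B2–B3, B3–B4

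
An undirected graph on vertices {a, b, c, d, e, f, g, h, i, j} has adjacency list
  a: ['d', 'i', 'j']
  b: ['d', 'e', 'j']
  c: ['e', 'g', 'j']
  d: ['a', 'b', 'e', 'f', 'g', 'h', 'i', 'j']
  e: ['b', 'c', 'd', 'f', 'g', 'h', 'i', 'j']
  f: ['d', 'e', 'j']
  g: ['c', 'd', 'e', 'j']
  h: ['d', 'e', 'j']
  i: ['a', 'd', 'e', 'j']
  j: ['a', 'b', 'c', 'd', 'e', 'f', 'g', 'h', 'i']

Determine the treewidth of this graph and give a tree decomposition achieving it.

Treewidth 3.
One optimal decomposition is:
Bags: B1 = {d, e, f, j}  B2 = {d, e, i, j}  B3 = {a, d, i, j}  B4 = {d, e, g, j}  B5 = {c, e, g, j}  B6 = {d, e, h, j}  B7 = {b, d, e, j}
Tree: B1–B2, B2–B3, B2–B4, B4–B5, B2–B6, B6–B7

Every bag has size at most 4, so the width is 4 − 1 = 3 and tw(G) ≤ 3. On the other hand G contains the 4-clique {d, e, f, j}. A clique must lie in a single bag of any decomposition, so no decomposition can have width below 3. Therefore the treewidth is 3.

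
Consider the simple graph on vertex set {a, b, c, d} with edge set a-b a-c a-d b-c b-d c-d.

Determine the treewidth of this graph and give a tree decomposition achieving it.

A single bag containing all 4 vertices is trivially a valid decomposition of width 3. For the lower bound, the 4 vertices {a, b, c, d} are pairwise adjacent, and any tree decomposition puts a clique entirely inside one bag — forcing width ≥ 3. The upper and lower bounds meet at 3, so that is the treewidth.

Treewidth 3.
Bags: B1 = {a, b, c, d}
Tree: (single bag)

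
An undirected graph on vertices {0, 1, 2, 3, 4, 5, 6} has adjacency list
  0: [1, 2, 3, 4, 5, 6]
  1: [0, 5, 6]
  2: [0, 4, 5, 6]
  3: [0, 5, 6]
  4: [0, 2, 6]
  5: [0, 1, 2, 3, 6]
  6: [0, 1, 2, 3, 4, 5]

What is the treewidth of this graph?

A width-3 tree decomposition is:
Bags: B1 = {0, 2, 5, 6}  B2 = {0, 2, 4, 6}  B3 = {0, 3, 5, 6}  B4 = {0, 1, 5, 6}
Tree: B1–B2, B1–B3, B1–B4
Each bag holds 4 vertices, so the decomposition has width 3, which upper-bounds the treewidth. Conversely, {0, 2, 4, 6} is a clique of size 4, and the vertices of any clique must share a bag in every tree decomposition; so some bag has ≥ 4 vertices and tw(G) ≥ 3. Hence tw(G) = 3 exactly.

3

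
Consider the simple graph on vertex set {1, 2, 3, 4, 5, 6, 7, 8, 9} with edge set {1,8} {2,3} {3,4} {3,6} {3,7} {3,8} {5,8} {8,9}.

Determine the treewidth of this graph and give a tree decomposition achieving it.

Treewidth 1.
One such decomposition:
Bags: B1 = {1, 8}  B2 = {8, 9}  B3 = {3, 8}  B4 = {3, 6}  B5 = {3, 4}  B6 = {2, 3}  B7 = {3, 7}  B8 = {5, 8}
Tree: B1–B2, B2–B3, B3–B4, B4–B5, B4–B6, B6–B7, B2–B8

The largest bag has 2 vertices, giving width 1; this decomposition certifies tw(G) ≤ 1. Since G has at least one edge (e.g. 1–8), it is not an edgeless graph, so tw(G) ≥ 1. Combining the bounds, tw(G) = 1.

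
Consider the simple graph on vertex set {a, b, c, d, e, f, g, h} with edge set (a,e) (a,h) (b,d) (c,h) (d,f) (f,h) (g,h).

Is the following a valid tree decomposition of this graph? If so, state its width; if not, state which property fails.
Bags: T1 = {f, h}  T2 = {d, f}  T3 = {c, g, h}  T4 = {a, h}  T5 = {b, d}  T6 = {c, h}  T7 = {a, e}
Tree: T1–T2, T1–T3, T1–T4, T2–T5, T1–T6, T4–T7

No — bags containing vertex c are not connected in the tree.

A tree decomposition must satisfy three properties: every vertex lies in some bag; for every edge, both endpoints lie together in some bag; and for every vertex, the bags containing it form a connected subtree. Here bags containing vertex c are not connected in the tree, so the decomposition is invalid.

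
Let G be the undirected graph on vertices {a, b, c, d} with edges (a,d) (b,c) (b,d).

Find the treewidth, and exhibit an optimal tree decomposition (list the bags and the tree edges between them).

Treewidth 1.
One such decomposition:
Bags: B1 = {b, d}  B2 = {b, c}  B3 = {a, d}
Tree: B1–B2, B1–B3

Each bag holds 2 vertices, so the decomposition has width 1, which upper-bounds the treewidth. Since G has at least one edge (e.g. b–d), it is not an edgeless graph, so tw(G) ≥ 1. Hence tw(G) = 1 exactly.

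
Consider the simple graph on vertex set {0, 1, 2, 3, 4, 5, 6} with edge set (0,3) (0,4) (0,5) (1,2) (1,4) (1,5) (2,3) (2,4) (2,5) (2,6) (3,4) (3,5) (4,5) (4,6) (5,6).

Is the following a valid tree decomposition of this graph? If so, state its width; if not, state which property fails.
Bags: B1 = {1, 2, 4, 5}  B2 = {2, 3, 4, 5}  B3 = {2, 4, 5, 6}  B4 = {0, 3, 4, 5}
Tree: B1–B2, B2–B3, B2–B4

Yes; width 3.

Vertex coverage: the bags together contain {0, 1, 2, 3, 4, 5, 6}, the full vertex set. Edge coverage: each edge of G has both endpoints in at least one bag. Running intersection: for every vertex, the bags containing it form a connected subtree. All three properties hold, so this is a valid tree decomposition of width max|bag| − 1 = 3, and hence tw(G) ≤ 3.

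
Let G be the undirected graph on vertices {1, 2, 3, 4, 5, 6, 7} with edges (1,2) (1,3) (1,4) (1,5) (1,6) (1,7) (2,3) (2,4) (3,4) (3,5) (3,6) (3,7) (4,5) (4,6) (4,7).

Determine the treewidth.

3

A width-3 tree decomposition is:
Bags: B1 = {1, 3, 4, 6}  B2 = {1, 3, 4, 7}  B3 = {1, 3, 4, 5}  B4 = {1, 2, 3, 4}
Tree: B1–B2, B2–B3, B1–B4
Each bag holds 4 vertices, so the decomposition has width 3, which upper-bounds the treewidth. For the lower bound, the 4 vertices {1, 2, 3, 4} are pairwise adjacent, and any tree decomposition puts a clique entirely inside one bag — forcing width ≥ 3. Hence tw(G) = 3 exactly.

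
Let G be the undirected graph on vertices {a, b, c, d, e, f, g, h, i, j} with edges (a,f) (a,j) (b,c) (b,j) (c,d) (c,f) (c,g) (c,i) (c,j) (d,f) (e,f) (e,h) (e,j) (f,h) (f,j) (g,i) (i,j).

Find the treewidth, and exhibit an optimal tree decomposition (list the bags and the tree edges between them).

Treewidth 2.
One such decomposition:
Bags: B1 = {c, f, j}  B2 = {c, i, j}  B3 = {c, g, i}  B4 = {a, f, j}  B5 = {e, f, j}  B6 = {b, c, j}  B7 = {c, d, f}  B8 = {e, f, h}
Tree: B1–B2, B2–B3, B1–B4, B1–B5, B1–B6, B1–B7, B5–B8

Each bag holds 3 vertices, so the decomposition has width 2, which upper-bounds the treewidth. Conversely, {c, g, i} is a clique of size 3, and the vertices of any clique must share a bag in every tree decomposition; so some bag has ≥ 3 vertices and tw(G) ≥ 2. Combining the bounds, tw(G) = 2.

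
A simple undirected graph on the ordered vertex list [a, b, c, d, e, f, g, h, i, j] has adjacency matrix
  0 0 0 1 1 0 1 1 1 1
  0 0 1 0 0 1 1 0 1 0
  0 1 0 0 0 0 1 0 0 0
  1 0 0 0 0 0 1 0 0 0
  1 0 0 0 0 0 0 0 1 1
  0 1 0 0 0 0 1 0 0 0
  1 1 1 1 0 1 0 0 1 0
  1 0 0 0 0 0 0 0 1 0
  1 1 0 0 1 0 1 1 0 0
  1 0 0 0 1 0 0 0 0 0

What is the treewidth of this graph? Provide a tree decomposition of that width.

Treewidth 2.
Bags: B1 = {a, e, i}  B2 = {a, g, i}  B3 = {a, h, i}  B4 = {b, g, i}  B5 = {b, c, g}  B6 = {a, d, g}  B7 = {b, f, g}  B8 = {a, e, j}
Tree: B1–B2, B1–B3, B2–B4, B4–B5, B2–B6, B5–B7, B1–B8

Each bag holds 3 vertices, so the decomposition has width 2, which upper-bounds the treewidth. On the other hand G contains the 3-clique {a, d, g}. A clique must lie in a single bag of any decomposition, so no decomposition can have width below 2. Hence tw(G) = 2 exactly.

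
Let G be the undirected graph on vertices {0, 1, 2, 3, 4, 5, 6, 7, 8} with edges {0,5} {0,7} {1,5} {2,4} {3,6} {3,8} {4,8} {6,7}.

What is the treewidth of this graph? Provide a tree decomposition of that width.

Each bag holds 2 vertices, so the decomposition has width 1, which upper-bounds the treewidth. G has an edge, so its treewidth is at least 1. Therefore the treewidth is 1.

Treewidth 1.
One such decomposition:
Bags: B1 = {2, 4}  B2 = {4, 8}  B3 = {3, 8}  B4 = {3, 6}  B5 = {6, 7}  B6 = {0, 7}  B7 = {0, 5}  B8 = {1, 5}
Tree: B1–B2, B2–B3, B3–B4, B4–B5, B5–B6, B6–B7, B7–B8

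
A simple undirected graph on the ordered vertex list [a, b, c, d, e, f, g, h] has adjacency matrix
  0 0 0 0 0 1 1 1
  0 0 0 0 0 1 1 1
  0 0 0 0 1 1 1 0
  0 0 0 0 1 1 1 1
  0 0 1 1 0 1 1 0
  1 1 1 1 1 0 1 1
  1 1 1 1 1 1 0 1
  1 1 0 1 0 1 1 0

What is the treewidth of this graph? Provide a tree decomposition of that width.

Treewidth 3.
Bags: B1 = {b, f, g, h}  B2 = {a, f, g, h}  B3 = {d, f, g, h}  B4 = {d, e, f, g}  B5 = {c, e, f, g}
Tree: B1–B2, B2–B3, B3–B4, B4–B5

Each bag holds 4 vertices, so the decomposition has width 3, which upper-bounds the treewidth. On the other hand G contains the 4-clique {d, e, f, g}. A clique must lie in a single bag of any decomposition, so no decomposition can have width below 3. Therefore the treewidth is 3.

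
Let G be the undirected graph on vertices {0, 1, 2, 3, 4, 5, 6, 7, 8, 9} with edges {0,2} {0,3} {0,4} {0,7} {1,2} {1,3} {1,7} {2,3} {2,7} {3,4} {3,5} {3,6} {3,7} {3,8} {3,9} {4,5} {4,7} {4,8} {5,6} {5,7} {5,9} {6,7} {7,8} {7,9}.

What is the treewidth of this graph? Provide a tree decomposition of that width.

Treewidth 3.
Bags: B1 = {3, 4, 5, 7}  B2 = {3, 5, 7, 9}  B3 = {3, 4, 7, 8}  B4 = {0, 3, 4, 7}  B5 = {0, 2, 3, 7}  B6 = {1, 2, 3, 7}  B7 = {3, 5, 6, 7}
Tree: B1–B2, B1–B3, B1–B4, B4–B5, B5–B6, B2–B7

Each bag holds 4 vertices, so the decomposition has width 3, which upper-bounds the treewidth. On the other hand G contains the 4-clique {1, 2, 3, 7}. A clique must lie in a single bag of any decomposition, so no decomposition can have width below 3. The upper and lower bounds meet at 3, so that is the treewidth.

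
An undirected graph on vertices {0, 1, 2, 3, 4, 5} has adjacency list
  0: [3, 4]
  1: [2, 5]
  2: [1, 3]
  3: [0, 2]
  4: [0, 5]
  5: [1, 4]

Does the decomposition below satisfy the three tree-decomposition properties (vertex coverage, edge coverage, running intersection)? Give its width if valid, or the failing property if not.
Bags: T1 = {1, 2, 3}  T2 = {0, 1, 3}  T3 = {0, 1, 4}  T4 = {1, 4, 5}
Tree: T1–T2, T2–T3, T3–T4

Yes; width 2.

Every vertex of G appears in some bag (union = {0, 1, 2, 3, 4, 5}); every edge is covered by a bag; and for each vertex v the set of bags containing v is connected in the bag tree. The decomposition is therefore valid. The largest bag has 3 vertices, so the width is 2.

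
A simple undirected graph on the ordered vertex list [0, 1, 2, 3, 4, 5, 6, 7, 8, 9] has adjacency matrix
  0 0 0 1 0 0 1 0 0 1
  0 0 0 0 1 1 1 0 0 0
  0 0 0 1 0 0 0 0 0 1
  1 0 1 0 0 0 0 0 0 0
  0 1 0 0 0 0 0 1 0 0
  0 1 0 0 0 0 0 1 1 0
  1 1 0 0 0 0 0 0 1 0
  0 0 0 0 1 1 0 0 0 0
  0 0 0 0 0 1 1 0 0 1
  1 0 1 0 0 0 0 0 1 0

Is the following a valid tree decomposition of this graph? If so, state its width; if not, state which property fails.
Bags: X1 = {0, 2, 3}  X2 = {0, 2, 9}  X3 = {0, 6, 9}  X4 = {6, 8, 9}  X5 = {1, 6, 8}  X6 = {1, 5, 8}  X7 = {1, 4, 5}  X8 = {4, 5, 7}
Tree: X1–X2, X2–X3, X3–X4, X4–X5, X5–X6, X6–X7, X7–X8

Every vertex of G appears in some bag (union = {0, 1, 2, 3, 4, 5, 6, 7, 8, 9}); every edge is covered by a bag; and for each vertex v the set of bags containing v is connected in the bag tree. The decomposition is therefore valid. The largest bag has 3 vertices, so the width is 2.

Yes; width 2.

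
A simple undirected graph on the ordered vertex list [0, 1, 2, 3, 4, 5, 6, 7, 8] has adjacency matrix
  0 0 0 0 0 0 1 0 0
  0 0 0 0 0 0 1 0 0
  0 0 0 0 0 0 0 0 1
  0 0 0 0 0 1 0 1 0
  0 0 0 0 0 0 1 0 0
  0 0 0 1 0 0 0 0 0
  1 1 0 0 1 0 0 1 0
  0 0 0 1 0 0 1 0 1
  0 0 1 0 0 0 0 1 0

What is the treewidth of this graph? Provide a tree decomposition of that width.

Every bag has size at most 2, so the width is 2 − 1 = 1 and tw(G) ≤ 1. Since G has at least one edge (e.g. 7–8), it is not an edgeless graph, so tw(G) ≥ 1. Therefore the treewidth is 1.

Treewidth 1.
One optimal decomposition is:
Bags: B1 = {7, 8}  B2 = {3, 7}  B3 = {6, 7}  B4 = {1, 6}  B5 = {4, 6}  B6 = {3, 5}  B7 = {2, 8}  B8 = {0, 6}
Tree: B1–B2, B2–B3, B3–B4, B3–B5, B2–B6, B1–B7, B3–B8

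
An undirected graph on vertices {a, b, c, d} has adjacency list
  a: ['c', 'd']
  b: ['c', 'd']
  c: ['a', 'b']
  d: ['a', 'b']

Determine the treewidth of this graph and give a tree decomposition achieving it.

Each bag holds 3 vertices, so the decomposition has width 2, which upper-bounds the treewidth. For the lower bound, G contains the cycle d–a–c–b–d, so G is not a forest; only forests have treewidth ≤ 1, hence tw(G) ≥ 2. Hence tw(G) = 2 exactly.

Treewidth 2.
Bags: B1 = {a, c, d}  B2 = {b, c, d}
Tree: B1–B2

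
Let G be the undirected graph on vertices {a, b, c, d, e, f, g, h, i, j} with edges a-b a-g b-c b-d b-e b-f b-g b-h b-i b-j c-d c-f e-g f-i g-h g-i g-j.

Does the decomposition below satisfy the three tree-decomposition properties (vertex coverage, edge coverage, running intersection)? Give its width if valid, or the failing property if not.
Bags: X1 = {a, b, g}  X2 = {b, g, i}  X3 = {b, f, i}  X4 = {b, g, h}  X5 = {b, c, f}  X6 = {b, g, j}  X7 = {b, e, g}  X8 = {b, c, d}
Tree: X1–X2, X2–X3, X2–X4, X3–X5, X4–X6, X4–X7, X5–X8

Yes; width 2.

Vertex coverage: the bags together contain {a, b, c, d, e, f, g, h, i, j}, the full vertex set. Edge coverage: each edge of G has both endpoints in at least one bag. Running intersection: for every vertex, the bags containing it form a connected subtree. All three properties hold, so this is a valid tree decomposition of width max|bag| − 1 = 2, and hence tw(G) ≤ 2.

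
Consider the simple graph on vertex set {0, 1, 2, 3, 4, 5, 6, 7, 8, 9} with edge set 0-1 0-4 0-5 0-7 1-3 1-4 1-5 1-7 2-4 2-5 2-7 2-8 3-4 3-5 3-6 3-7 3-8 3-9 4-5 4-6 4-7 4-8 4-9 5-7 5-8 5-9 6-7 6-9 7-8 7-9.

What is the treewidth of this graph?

4

A width-4 tree decomposition is:
Bags: B1 = {3, 4, 5, 7, 9}  B2 = {1, 3, 4, 5, 7}  B3 = {3, 4, 5, 7, 8}  B4 = {2, 4, 5, 7, 8}  B5 = {0, 1, 4, 5, 7}  B6 = {3, 4, 6, 7, 9}
Tree: B1–B2, B2–B3, B3–B4, B2–B5, B1–B6
Each bag holds 5 vertices, so the decomposition has width 4, which upper-bounds the treewidth. Conversely, {0, 1, 4, 5, 7} is a clique of size 5, and the vertices of any clique must share a bag in every tree decomposition; so some bag has ≥ 5 vertices and tw(G) ≥ 4. Therefore the treewidth is 4.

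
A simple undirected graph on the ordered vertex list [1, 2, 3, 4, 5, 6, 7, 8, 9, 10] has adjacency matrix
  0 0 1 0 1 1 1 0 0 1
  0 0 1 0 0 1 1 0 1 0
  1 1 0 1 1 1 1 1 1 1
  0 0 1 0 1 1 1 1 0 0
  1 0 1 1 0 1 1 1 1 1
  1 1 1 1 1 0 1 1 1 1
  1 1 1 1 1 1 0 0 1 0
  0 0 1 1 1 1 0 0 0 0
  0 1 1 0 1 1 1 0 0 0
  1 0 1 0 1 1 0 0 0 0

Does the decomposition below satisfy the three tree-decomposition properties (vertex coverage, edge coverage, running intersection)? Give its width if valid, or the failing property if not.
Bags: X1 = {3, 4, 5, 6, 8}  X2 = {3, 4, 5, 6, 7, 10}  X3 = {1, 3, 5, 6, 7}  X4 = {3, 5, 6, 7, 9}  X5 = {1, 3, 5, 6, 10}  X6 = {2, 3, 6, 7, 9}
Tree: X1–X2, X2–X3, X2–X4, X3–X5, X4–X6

A tree decomposition must satisfy three properties: every vertex lies in some bag; for every edge, both endpoints lie together in some bag; and for every vertex, the bags containing it form a connected subtree. Here bags containing vertex 10 are not connected in the tree, so the decomposition is invalid.

No — bags containing vertex 10 are not connected in the tree.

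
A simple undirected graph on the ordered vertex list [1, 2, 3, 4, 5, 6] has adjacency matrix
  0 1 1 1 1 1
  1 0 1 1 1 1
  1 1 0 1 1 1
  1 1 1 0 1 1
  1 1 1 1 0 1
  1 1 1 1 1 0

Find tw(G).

5

A width-5 tree decomposition is:
Bags: B1 = {1, 2, 3, 4, 5, 6}
Tree: (single bag)
A single bag containing all 6 vertices is trivially a valid decomposition of width 5. For the lower bound, the 6 vertices {1, 2, 3, 4, 5, 6} are pairwise adjacent, and any tree decomposition puts a clique entirely inside one bag — forcing width ≥ 5. The upper and lower bounds meet at 5, so that is the treewidth.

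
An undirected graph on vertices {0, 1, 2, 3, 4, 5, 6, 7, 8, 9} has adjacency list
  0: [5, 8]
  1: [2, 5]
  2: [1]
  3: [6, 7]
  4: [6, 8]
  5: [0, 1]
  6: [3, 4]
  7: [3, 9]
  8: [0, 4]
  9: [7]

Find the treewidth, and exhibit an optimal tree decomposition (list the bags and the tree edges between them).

Treewidth 1.
One optimal decomposition is:
Bags: B1 = {1, 2}  B2 = {1, 5}  B3 = {0, 5}  B4 = {0, 8}  B5 = {4, 8}  B6 = {4, 6}  B7 = {3, 6}  B8 = {3, 7}  B9 = {7, 9}
Tree: B1–B2, B2–B3, B3–B4, B4–B5, B5–B6, B6–B7, B7–B8, B8–B9

Each bag holds 2 vertices, so the decomposition has width 1, which upper-bounds the treewidth. Any graph with an edge has treewidth ≥ 1, and G has the edge 2–1. The upper and lower bounds meet at 1, so that is the treewidth.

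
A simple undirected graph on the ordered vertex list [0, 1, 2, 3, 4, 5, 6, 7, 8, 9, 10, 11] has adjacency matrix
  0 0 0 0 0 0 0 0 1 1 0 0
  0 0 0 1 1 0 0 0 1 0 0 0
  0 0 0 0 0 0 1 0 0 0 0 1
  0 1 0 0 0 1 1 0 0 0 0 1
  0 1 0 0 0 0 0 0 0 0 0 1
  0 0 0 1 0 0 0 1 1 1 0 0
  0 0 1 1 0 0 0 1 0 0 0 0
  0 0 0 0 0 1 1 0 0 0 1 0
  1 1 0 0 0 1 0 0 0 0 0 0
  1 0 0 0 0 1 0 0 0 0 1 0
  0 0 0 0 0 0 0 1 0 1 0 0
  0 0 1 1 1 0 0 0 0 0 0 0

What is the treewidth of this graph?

A width-3 tree decomposition is:
Bags: B1 = {0, 8, 9, 10}  B2 = {5, 8, 9, 10}  B3 = {5, 7, 8, 10}  B4 = {1, 5, 7, 8}  B5 = {1, 3, 5, 7}  B6 = {1, 3, 6, 7}  B7 = {1, 3, 4, 6}  B8 = {3, 4, 6, 11}  B9 = {2, 4, 6, 11}
Tree: B1–B2, B2–B3, B3–B4, B4–B5, B5–B6, B6–B7, B7–B8, B8–B9
Each bag holds 4 vertices, so the decomposition has width 3, which upper-bounds the treewidth. For the lower bound: the 4 vertex sets {0,9,10}, {8}, {5}, {1,3,6,7} are disjoint, each induces a connected subgraph, and every pair is joined by at least one edge of G. Contracting each set to a single vertex therefore yields K_{4} as a minor, and since treewidth is minor-monotone, tw(G) ≥ tw(K_{4}) = 3. Therefore the treewidth is 3.

3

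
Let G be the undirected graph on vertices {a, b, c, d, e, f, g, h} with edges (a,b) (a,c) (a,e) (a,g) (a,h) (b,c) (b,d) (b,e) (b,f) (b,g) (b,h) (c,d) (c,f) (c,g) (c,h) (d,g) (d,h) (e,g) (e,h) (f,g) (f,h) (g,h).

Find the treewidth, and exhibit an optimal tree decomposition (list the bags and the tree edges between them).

Treewidth 4.
Bags: B1 = {a, b, c, g, h}  B2 = {b, c, f, g, h}  B3 = {b, c, d, g, h}  B4 = {a, b, e, g, h}
Tree: B1–B2, B2–B3, B1–B4

The largest bag has 5 vertices, giving width 4; this decomposition certifies tw(G) ≤ 4. On the other hand G contains the 5-clique {a, b, e, g, h}. A clique must lie in a single bag of any decomposition, so no decomposition can have width below 4. Therefore the treewidth is 4.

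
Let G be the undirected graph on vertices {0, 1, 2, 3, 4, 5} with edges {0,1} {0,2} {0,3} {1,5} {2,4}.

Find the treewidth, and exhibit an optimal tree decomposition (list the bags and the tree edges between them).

Treewidth 1.
One such decomposition:
Bags: B1 = {0, 2}  B2 = {0, 3}  B3 = {0, 1}  B4 = {1, 5}  B5 = {2, 4}
Tree: B1–B2, B2–B3, B3–B4, B1–B5

Each bag holds 2 vertices, so the decomposition has width 1, which upper-bounds the treewidth. G has an edge, so its treewidth is at least 1. The upper and lower bounds meet at 1, so that is the treewidth.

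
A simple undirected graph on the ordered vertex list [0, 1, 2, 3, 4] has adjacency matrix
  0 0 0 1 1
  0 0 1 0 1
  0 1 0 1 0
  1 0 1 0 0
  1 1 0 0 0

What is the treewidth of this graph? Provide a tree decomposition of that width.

The largest bag has 3 vertices, giving width 2; this decomposition certifies tw(G) ≤ 2. For the lower bound, G contains the cycle 1–2–3–0–4–1, so G is not a forest; only forests have treewidth ≤ 1, hence tw(G) ≥ 2. Hence tw(G) = 2 exactly.

Treewidth 2.
One optimal decomposition is:
Bags: B1 = {1, 2, 3}  B2 = {0, 1, 3}  B3 = {0, 1, 4}
Tree: B1–B2, B2–B3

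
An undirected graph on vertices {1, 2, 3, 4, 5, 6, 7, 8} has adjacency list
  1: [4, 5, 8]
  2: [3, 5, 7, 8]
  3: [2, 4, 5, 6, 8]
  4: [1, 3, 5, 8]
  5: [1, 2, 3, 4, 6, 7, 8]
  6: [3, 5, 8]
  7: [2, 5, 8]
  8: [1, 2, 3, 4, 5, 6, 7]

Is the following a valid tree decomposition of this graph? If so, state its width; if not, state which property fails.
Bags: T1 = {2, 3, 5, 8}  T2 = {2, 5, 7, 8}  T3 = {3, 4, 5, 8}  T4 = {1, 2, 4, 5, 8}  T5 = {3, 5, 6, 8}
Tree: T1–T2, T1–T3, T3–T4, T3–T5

No — bags containing vertex 2 are not connected in the tree.

A tree decomposition must satisfy three properties: every vertex lies in some bag; for every edge, both endpoints lie together in some bag; and for every vertex, the bags containing it form a connected subtree. Here bags containing vertex 2 are not connected in the tree, so the decomposition is invalid.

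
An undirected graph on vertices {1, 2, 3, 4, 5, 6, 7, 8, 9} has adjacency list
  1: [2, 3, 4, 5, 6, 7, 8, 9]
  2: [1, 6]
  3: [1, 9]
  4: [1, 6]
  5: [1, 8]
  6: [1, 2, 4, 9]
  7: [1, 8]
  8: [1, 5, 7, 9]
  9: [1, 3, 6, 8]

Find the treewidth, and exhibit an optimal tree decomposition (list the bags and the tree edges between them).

The largest bag has 3 vertices, giving width 2; this decomposition certifies tw(G) ≤ 2. On the other hand G contains the 3-clique {1, 3, 9}. A clique must lie in a single bag of any decomposition, so no decomposition can have width below 2. Combining the bounds, tw(G) = 2.

Treewidth 2.
One optimal decomposition is:
Bags: B1 = {1, 8, 9}  B2 = {1, 5, 8}  B3 = {1, 6, 9}  B4 = {1, 4, 6}  B5 = {1, 2, 6}  B6 = {1, 7, 8}  B7 = {1, 3, 9}
Tree: B1–B2, B1–B3, B3–B4, B3–B5, B1–B6, B3–B7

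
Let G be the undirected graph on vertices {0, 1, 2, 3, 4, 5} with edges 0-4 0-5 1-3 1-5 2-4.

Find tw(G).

A width-1 tree decomposition is:
Bags: B1 = {1, 3}  B2 = {1, 5}  B3 = {0, 5}  B4 = {0, 4}  B5 = {2, 4}
Tree: B1–B2, B2–B3, B3–B4, B4–B5
Each bag holds 2 vertices, so the decomposition has width 1, which upper-bounds the treewidth. Any graph with an edge has treewidth ≥ 1, and G has the edge 3–1. The upper and lower bounds meet at 1, so that is the treewidth.

1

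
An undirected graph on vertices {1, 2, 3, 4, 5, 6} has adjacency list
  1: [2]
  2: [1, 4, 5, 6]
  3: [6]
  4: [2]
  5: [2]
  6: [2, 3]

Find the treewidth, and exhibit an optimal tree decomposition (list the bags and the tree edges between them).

Each bag holds 2 vertices, so the decomposition has width 1, which upper-bounds the treewidth. G has an edge, so its treewidth is at least 1. Combining the bounds, tw(G) = 1.

Treewidth 1.
One such decomposition:
Bags: B1 = {2, 6}  B2 = {1, 2}  B3 = {2, 5}  B4 = {2, 4}  B5 = {3, 6}
Tree: B1–B2, B1–B3, B2–B4, B1–B5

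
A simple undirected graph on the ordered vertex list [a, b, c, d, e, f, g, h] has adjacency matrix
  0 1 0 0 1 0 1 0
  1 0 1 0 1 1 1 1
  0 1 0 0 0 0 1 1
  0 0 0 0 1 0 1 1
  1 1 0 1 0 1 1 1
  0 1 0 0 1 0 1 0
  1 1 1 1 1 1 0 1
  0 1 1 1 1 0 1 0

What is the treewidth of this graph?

3

A width-3 tree decomposition is:
Bags: B1 = {d, e, g, h}  B2 = {b, e, g, h}  B3 = {b, c, g, h}  B4 = {b, e, f, g}  B5 = {a, b, e, g}
Tree: B1–B2, B2–B3, B2–B4, B2–B5
Each bag holds 4 vertices, so the decomposition has width 3, which upper-bounds the treewidth. For the lower bound, the 4 vertices {d, e, g, h} are pairwise adjacent, and any tree decomposition puts a clique entirely inside one bag — forcing width ≥ 3. Combining the bounds, tw(G) = 3.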